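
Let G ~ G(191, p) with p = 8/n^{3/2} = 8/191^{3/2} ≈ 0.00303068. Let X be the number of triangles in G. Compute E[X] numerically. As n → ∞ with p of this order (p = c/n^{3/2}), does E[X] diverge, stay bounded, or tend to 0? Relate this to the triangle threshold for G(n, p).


Number of potential triangles: C(191, 3) = 1143135.
Each occurs with probability p³ ≈ (0.00303068)³ ≈ 2.78368320e-08.
By linearity: E[X] = C(191, 3)·p³ ≈ 1143135 · 2.78368320e-08 ≈ 0.031821.
Since α = 3/2 > 1, p = c/n^{3/2} = o(1/n) is below the triangle threshold p ~ 1/n. Asymptotically E[X] ~ (c³/6)·n^{3(1−α)} = (8³/6)·n^{-1.5} → 0, so by Markov's inequality G has no triangles w.h.p.

E[X] ≈ 0.031821; in regime p = Θ(1/n^{3/2}) E[X] tends to 0 (below the triangle threshold p ~ 1/n).


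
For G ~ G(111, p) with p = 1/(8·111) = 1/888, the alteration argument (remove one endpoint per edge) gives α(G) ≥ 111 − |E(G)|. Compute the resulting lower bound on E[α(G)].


E[|E(G)|] = C(111, 2)·p = 6105 · (1/888) = 55/8.
E[α(G)] ≥ n − E[|E(G)|] = 111 − 55/8 = 833/8.
Numerically: ≈ 104.12500.
(This is only a lower bound; the true E[α(G)] may be larger.)

E[α(G)] ≥ 833/8 ≈ 104.12500.


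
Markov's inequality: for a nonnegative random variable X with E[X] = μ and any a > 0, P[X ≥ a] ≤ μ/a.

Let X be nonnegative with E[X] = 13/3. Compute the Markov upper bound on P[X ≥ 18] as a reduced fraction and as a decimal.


μ = E[X] = 13/3, a = 18.
Markov: P[X ≥ 18] ≤ μ/a = (13/3)/18 = 13/54.
Numerically: ≈ 0.240741.
(Since a = 18 > μ = 4.333333, the bound 13/54 is < 1 and informative.)

P[X ≥ 18] ≤ 13/54 ≈ 0.240741.


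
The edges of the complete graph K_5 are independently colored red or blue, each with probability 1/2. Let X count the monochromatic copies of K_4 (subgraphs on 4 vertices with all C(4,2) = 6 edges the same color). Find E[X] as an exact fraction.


Let X = Σ_S X_S over the C(5, 4) = 5 subsets S of size 4, where X_S = 1 if the K_4 on S is monochromatic.
For a fixed S, the K_4 on S has C(4, 2) = 6 edges. P[all 6 edges red] = (1/2)^6, and likewise for blue, so P[monochromatic] = 2·(1/2)^6 = 2^{1 − 6} = 1/32.
By linearity: E[X] = C(5, 4) · 2^{1 − 6} = 5 · 1/32 = 5/32.
Numerically: E[X] ≈ 0.156250.

E[X] = C(5,4)·2^(1−C(4,2)) = 5/32 ≈ 0.156250.


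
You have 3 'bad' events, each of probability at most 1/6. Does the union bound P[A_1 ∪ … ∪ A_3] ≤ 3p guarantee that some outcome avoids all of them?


Union bound: P[∪_{i=1}^{3} A_i] ≤ Σ_i P[A_i] ≤ 3·p = 3·(1/6) = 1/2.
Numerically: 1/2 ≈ 0.5000.
Is 1/2 < 1? YES.
Since P[∪ A_i] ≤ 1/2 < 1, the complement has P[∩ A_i^c] ≥ 1 − 1/2 = 1/2 > 0, so some outcome avoids every A_i.

3·p = 1/2 ≈ 0.5000; existence CERTIFIED by the union bound.


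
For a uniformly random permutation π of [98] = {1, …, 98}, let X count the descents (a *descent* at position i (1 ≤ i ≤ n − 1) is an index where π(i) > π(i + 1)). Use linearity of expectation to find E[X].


Write X = Σ X_I over i = 1, …, 97, with X_I the indicator of one descent.
There are 97 indicators.
For each fixed i, the pair (π(i), π(i+1)) is a uniformly random ordered pair of distinct values from {1, …, 98}; by symmetry P[π(i) > π(i+1)] = 1/2.
By linearity: E[X] = 97 · (1/2) = (98 − 1) · (1/2) = 97/2 ≈ 48.5000.

E[X] = 97/2 = 48.5000.


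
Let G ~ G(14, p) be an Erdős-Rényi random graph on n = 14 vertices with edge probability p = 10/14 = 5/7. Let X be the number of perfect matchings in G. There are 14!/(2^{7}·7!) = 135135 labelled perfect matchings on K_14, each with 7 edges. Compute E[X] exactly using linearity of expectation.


K_14 has 14!/(2^{7}·7!) = 135135 labelled perfect matchings.
For each such perfect matching H, let X_H = 1 if all 7 edges of H are present in G. Then P[X_H = 1] = p^{7} = (5/7)^{7} = 78125/823543.
By linearity of expectation: E[X] = Σ_H E[X_H] = 135135 · p^{7} = 135135 · 78125/823543 = 1508203125/117649.
Numerically: E[X] ≈ 12819.5.

E[X] = 135135 · (5/7)^{7} = 1508203125/117649 ≈ 12819.5.


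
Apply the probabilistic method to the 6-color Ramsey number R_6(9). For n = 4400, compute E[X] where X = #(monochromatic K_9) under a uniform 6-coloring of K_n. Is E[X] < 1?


E[X] = C(4400, 9) · 6^{1 − 36} = 1689489304164437494711163600 · 6^{−35} = 1689489304164437494711163600/1719070799748422591028658176.
As a reduced fraction: E[X] = 105593081510277343419447725/107441924984276411939291136 ≈ 0.9828.
Is E[X] < 1? YES.
Since E[X] < 1, there exists a 6-coloring of K_{4400} with no monochromatic K_9; hence R_6(9) > 4400.

E[X] = 105593081510277343419447725/107441924984276411939291136 ≈ 0.9828; E[X] < 1, so R_6(9) > 4400.


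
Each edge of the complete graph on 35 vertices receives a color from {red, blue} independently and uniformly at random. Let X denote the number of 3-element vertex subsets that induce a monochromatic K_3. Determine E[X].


Let X = Σ_S X_S over the C(35, 3) = 6545 subsets S of size 3, where X_S = 1 if the K_3 on S is monochromatic.
For a fixed S, the K_3 on S has C(3, 2) = 3 edges. P[all 3 edges red] = (1/2)^3, and likewise for blue, so P[monochromatic] = 2·(1/2)^3 = 2^{1 − 3} = 1/4.
Summing: E[X] = C(35, 3) · 2^{1 − 3} = 6545 · 1/4 = 6545/4.
Numerically: E[X] ≈ 1636.25000.

E[X] = C(35,3)·2^(1−C(3,2)) = 6545/4 ≈ 1636.25000.


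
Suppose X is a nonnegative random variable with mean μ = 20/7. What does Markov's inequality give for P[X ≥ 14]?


μ = E[X] = 20/7, a = 14.
Markov: P[X ≥ 14] ≤ μ/a = (20/7)/14 = 10/49.
Numerically: ≈ 0.2041.
(Since a = 14 > μ = 2.8571, the bound 10/49 is < 1 and informative.)

P[X ≥ 14] ≤ 10/49 ≈ 0.2041.


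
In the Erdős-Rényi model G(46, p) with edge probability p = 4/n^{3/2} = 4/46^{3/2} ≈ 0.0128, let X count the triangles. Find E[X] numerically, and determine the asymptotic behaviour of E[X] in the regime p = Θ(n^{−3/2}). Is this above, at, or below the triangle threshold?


Number of potential triangles: C(46, 3) = 15180.
Each occurs with probability p³ ≈ (0.0128)³ ≈ 2.10751e-06.
By linearity: E[X] = C(46, 3)·p³ ≈ 15180 · 2.10751e-06 ≈ 0.032.
Since α = 3/2 > 1, p = c/n^{3/2} = o(1/n) is below the triangle threshold p ~ 1/n. Asymptotically E[X] ~ (c³/6)·n^{3(1−α)} = (4³/6)·n^{-1.5} → 0, so by Markov's inequality G has no triangles w.h.p.

E[X] ≈ 0.032; in regime p = Θ(1/n^{3/2}) E[X] tends to 0 (below the triangle threshold p ~ 1/n).


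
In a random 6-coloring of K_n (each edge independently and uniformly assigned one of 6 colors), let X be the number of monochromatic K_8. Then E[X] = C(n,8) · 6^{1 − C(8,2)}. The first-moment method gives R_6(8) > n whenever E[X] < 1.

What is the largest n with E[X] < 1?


We need C(n, 8) · 6^{1 − 28} < 1, i.e. C(n, 8) < 6^{28 − 1} = 1023490369077469249536.
Check values of n near the boundary:
  n = 1594: C(1594, 8) = 1015652773590544255167; 1015652773590544255167 < 1023490369077469249536? YES
  n = 1595: C(1595, 8) = 1020772636343363633895; 1020772636343363633895 < 1023490369077469249536? YES
  n = 1596: C(1596, 8) = 1025915067760710553965; 1025915067760710553965 < 1023490369077469249536? NO
  n = 1597: C(1597, 8) = 1031080153060953275445; 1031080153060953275445 < 1023490369077469249536? NO
  n = 1598: C(1598, 8) = 1036267977730442348529; 1036267977730442348529 < 1023490369077469249536? NO
The largest n with C(n, 8) < 1023490369077469249536 is n = 1595 (where E[X] = 113419181815929292655/113721152119718805504 ≈ 0.997). Hence R_6(8) > 1595, i.e. R_6(8) ≥ 1596.

Largest n = 1595; hence R_6(8) > 1595.


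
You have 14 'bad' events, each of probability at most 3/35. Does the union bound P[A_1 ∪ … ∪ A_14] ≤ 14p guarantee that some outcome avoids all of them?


Union bound: P[∪_{i=1}^{14} A_i] ≤ Σ_i P[A_i] ≤ 14·p = 14·(3/35) = 6/5.
Numerically: 6/5 ≈ 1.2000.
Is 6/5 < 1? NO.
Since the bound 6/5 is ≥ 1, the union bound is uninformative here; it does NOT by itself certify existence.

14·p = 6/5 ≈ 1.2000; existence NOT certified by the union bound.


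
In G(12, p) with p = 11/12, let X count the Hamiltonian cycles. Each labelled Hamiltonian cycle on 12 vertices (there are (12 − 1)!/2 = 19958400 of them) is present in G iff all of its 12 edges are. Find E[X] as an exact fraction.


K_12 has (12 − 1)!/2 = 19958400 labelled Hamiltonian cycles.
For each such Hamiltonian cycle H, let X_H = 1 if all 12 edges of H are present in G. Then P[X_H = 1] = p^{12} = (11/12)^{12} = 3138428376721/8916100448256.
By linearity: E[X] = Σ_H E[X_H] = 19958400 · p^{12} = 19958400 · 3138428376721/8916100448256 = 6041474625187925/859963392.
Numerically: E[X] ≈ 7.0253e+06.

E[X] = 19958400 · (11/12)^{12} = 6041474625187925/859963392 ≈ 7.0253e+06.


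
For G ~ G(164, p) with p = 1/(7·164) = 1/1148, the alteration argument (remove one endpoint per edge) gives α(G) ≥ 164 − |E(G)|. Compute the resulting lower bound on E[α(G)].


E[|E(G)|] = C(164, 2)·p = 13366 · (1/1148) = 163/14.
E[α(G)] ≥ n − E[|E(G)|] = 164 − 163/14 = 2133/14.
Numerically: ≈ 152.357143.
(This is only a lower bound; the true E[α(G)] may be larger.)

E[α(G)] ≥ 2133/14 ≈ 152.357143.


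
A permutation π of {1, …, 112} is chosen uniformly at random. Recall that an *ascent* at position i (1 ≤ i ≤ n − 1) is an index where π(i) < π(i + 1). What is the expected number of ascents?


Write X = Σ X_I over i = 1, …, 111, with X_I the indicator of one ascent.
There are 111 indicators.
For each fixed i, the pair (π(i), π(i+1)) is a uniformly random ordered pair of distinct values from {1, …, 112}; by symmetry P[π(i) < π(i+1)] = 1/2.
By linearity: E[X] = 111 · (1/2) = (112 − 1) · (1/2) = 111/2 ≈ 55.500.

E[X] = 111/2 = 55.500.


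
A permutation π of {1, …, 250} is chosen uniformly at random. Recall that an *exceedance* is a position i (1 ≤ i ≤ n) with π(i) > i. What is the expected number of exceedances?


Write X = Σ_{i=1}^{250} X_i, where X_i = 1_{π(i) > i}.
For each fixed i, π(i) is uniform over {1, …, 250} (marginal of a uniform permutation), so P[π(i) > i] = (n − i)/n. Summing: Σ_{i=1}^{250} (n − i)/n = (0 + 1 + … + 249)/250 = 250(250 − 1)/(2·250) = (250 − 1)/2.
Hence E[X] = Σ_{i=1}^{250} (250 − i)/250 = 249/2 ≈ 124.5000.

E[X] = 249/2 = 124.5000.


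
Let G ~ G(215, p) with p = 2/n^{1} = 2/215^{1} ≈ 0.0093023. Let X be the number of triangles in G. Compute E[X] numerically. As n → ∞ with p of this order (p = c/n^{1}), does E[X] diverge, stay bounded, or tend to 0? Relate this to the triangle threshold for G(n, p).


Number of potential triangles: C(215, 3) = 1633355.
Each occurs with probability p³ ≈ (0.0093023)³ ≈ 8.0496057e-07.
By linearity: E[X] = C(215, 3)·p³ ≈ 1633355 · 8.0496057e-07 ≈ 1.31479.
Here α = 1, so p = 2/n is exactly at the triangle threshold p ~ 1/n. Asymptotically E[X] → c³/6 = 2³/6 = 4/3 ≈ 1.33333, a bounded constant. In this regime the triangle count is asymptotically Poisson(c³/6).

E[X] ≈ 1.31479; in regime p = Θ(1/n^{1}) E[X] stays bounded (at the triangle threshold p ~ 1/n).


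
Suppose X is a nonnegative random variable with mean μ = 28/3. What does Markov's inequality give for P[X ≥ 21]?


μ = E[X] = 28/3, a = 21.
Markov: P[X ≥ 21] ≤ μ/a = (28/3)/21 = 4/9.
Numerically: ≈ 0.444.
(Since a = 21 > μ = 9.333, the bound 4/9 is < 1 and informative.)

P[X ≥ 21] ≤ 4/9 ≈ 0.444.


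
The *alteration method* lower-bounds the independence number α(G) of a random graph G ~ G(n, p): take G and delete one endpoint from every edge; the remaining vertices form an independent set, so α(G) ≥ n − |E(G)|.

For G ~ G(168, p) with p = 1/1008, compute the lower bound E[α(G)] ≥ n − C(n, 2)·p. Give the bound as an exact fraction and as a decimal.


E[|E(G)|] = C(168, 2)·p = 14028 · (1/1008) = 167/12.
E[α(G)] ≥ n − E[|E(G)|] = 168 − 167/12 = 1849/12.
Numerically: ≈ 154.08333.
(This is only a lower bound; the true E[α(G)] may be larger.)

E[α(G)] ≥ 1849/12 ≈ 154.08333.


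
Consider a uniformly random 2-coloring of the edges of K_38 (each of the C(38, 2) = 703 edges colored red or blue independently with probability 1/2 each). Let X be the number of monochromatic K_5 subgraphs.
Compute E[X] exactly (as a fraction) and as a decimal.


Let X = Σ_S X_S over the C(38, 5) = 501942 subsets S of size 5, where X_S = 1 if the K_5 on S is monochromatic.
For a fixed S, the K_5 on S has C(5, 2) = 10 edges. P[all 10 edges red] = (1/2)^10, and likewise for blue, so P[monochromatic] = 2·(1/2)^10 = 2^{1 − 10} = 1/512.
By linearity of expectation: E[X] = C(38, 5) · 2^{1 − 10} = 501942 · 1/512 = 250971/256.
Numerically: E[X] ≈ 980.35547.

E[X] = C(38,5)·2^(1−C(5,2)) = 250971/256 ≈ 980.35547.


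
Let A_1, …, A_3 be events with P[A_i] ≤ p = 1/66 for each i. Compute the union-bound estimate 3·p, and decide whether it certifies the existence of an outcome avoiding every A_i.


Union bound: P[∪_{i=1}^{3} A_i] ≤ Σ_i P[A_i] ≤ 3·p = 3·(1/66) = 1/22.
Numerically: 1/22 ≈ 0.045.
Is 1/22 < 1? YES.
Since P[∪ A_i] ≤ 1/22 < 1, the complement has P[∩ A_i^c] ≥ 1 − 1/22 = 21/22 > 0, so some outcome avoids every A_i.

3·p = 1/22 ≈ 0.045; existence CERTIFIED by the union bound.


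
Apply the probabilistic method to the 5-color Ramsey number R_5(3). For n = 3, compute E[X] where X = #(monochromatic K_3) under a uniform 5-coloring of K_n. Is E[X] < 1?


E[X] = C(3, 3) · 5^{1 − 3} = 1 · 5^{−2} = 1/25.
As a reduced fraction: E[X] = 1/25 ≈ 0.040.
Is E[X] < 1? YES.
Since E[X] < 1, there exists a 5-coloring of K_{3} with no monochromatic K_3; hence R_5(3) > 3.

E[X] = 1/25 ≈ 0.040; E[X] < 1, so R_5(3) > 3.


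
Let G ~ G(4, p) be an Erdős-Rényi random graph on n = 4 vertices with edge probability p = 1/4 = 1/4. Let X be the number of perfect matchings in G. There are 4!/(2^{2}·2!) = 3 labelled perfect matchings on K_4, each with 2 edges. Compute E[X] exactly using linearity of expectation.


K_4 has 4!/(2^{2}·2!) = 3 labelled perfect matchings.
For each such perfect matching H, let X_H = 1 if all 2 edges of H are present in G. Then P[X_H = 1] = p^{2} = (1/4)^{2} = 1/16.
By linearity of expectation: E[X] = Σ_H E[X_H] = 3 · p^{2} = 3 · 1/16 = 3/16.
Numerically: E[X] ≈ 0.1875.

E[X] = 3 · (1/4)^{2} = 3/16 ≈ 0.1875.


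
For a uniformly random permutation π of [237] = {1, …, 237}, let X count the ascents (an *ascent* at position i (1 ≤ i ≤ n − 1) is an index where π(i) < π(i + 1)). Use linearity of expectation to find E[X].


Write X = Σ X_I over i = 1, …, 236, with X_I the indicator of one ascent.
There are 236 indicators.
For each fixed i, the pair (π(i), π(i+1)) is a uniformly random ordered pair of distinct values from {1, …, 237}; by symmetry P[π(i) < π(i+1)] = 1/2.
By linearity: E[X] = 236 · (1/2) = (237 − 1) · (1/2) = 118 ≈ 118.00000.

E[X] = 118 = 118.00000.


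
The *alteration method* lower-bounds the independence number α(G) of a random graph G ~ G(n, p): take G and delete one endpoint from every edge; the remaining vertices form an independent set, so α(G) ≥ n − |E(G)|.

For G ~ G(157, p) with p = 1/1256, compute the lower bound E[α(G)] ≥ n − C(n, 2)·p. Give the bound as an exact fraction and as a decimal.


E[|E(G)|] = C(157, 2)·p = 12246 · (1/1256) = 39/4.
E[α(G)] ≥ n − E[|E(G)|] = 157 − 39/4 = 589/4.
Numerically: ≈ 147.2500.
(This is only a lower bound; the true E[α(G)] may be larger.)

E[α(G)] ≥ 589/4 ≈ 147.2500.


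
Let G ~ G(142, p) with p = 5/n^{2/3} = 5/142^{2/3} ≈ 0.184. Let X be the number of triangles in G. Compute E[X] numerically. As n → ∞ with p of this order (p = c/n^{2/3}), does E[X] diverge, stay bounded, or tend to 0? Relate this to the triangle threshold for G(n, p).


Number of potential triangles: C(142, 3) = 467180.
Each occurs with probability p³ ≈ (0.184)³ ≈ 6.19917e-03.
By linearity: E[X] = C(142, 3)·p³ ≈ 467180 · 6.19917e-03 ≈ 2896.127.
Since α = 2/3 < 1, p = c/n^{2/3} ≫ 1/n is above the triangle threshold p ~ 1/n. Asymptotically E[X] ~ (c³/6)·n^{3(1−α)} = (5³/6)·n^{1} → ∞; triangles are abundant w.h.p.

E[X] ≈ 2896.127; in regime p = Θ(1/n^{2/3}) E[X] diverges (above the triangle threshold p ~ 1/n).


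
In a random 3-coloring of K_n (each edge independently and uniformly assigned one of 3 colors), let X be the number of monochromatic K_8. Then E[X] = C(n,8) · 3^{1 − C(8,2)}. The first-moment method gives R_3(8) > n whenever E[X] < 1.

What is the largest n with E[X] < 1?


We need C(n, 8) · 3^{1 − 28} < 1, i.e. C(n, 8) < 3^{28 − 1} = 7625597484987.
Check values of n near the boundary:
  n = 152: C(152, 8) = 5859727868575; 5859727868575 < 7625597484987? YES
  n = 153: C(153, 8) = 6183023199255; 6183023199255 < 7625597484987? YES
  n = 154: C(154, 8) = 6521818990995; 6521818990995 < 7625597484987? YES
  n = 155: C(155, 8) = 6876747915675; 6876747915675 < 7625597484987? YES
  n = 156: C(156, 8) = 7248464019225; 7248464019225 < 7625597484987? YES
  n = 157: C(157, 8) = 7637643295425; 7637643295425 < 7625597484987? NO
  n = 158: C(158, 8) = 8044984271181; 8044984271181 < 7625597484987? NO
The largest n with C(n, 8) < 7625597484987 is n = 156 (where E[X] = 805384891025/847288609443 ≈ 0.9505437). Hence R_3(8) > 156, i.e. R_3(8) ≥ 157.

Largest n = 156; hence R_3(8) > 156.


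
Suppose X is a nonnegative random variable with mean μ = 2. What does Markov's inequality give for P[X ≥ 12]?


μ = E[X] = 2, a = 12.
Markov: P[X ≥ 12] ≤ μ/a = (2)/12 = 1/6.
Numerically: ≈ 0.166667.
(Since a = 12 > μ = 2.000000, the bound 1/6 is < 1 and informative.)

P[X ≥ 12] ≤ 1/6 ≈ 0.166667.


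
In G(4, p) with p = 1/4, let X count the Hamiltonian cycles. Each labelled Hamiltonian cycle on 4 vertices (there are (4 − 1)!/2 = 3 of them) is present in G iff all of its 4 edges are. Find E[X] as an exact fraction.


K_4 has (4 − 1)!/2 = 3 labelled Hamiltonian cycles.
For each such Hamiltonian cycle H, let X_H = 1 if all 4 edges of H are present in G. Then P[X_H = 1] = p^{4} = (1/4)^{4} = 1/256.
Summing the indicators: E[X] = Σ_H E[X_H] = 3 · p^{4} = 3 · 1/256 = 3/256.
Numerically: E[X] ≈ 0.0117.

E[X] = 3 · (1/4)^{4} = 3/256 ≈ 0.0117.


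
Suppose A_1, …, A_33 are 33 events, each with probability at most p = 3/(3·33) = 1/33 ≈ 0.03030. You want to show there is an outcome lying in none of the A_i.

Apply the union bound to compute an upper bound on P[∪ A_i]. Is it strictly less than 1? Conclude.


Union bound: P[∪_{i=1}^{33} A_i] ≤ Σ_i P[A_i] ≤ 33·p = 33·(1/33) = 1.
Numerically: 1 ≈ 1.00000.
Is 1 < 1? NO.
Since the bound 1 is ≥ 1, the union bound is uninformative here; it does NOT by itself certify existence.

33·p = 1 ≈ 1.00000; existence NOT certified by the union bound.


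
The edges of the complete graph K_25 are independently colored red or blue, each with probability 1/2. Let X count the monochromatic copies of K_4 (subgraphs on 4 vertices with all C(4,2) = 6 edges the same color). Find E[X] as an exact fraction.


Let X = Σ_S X_S over the C(25, 4) = 12650 subsets S of size 4, where X_S = 1 if the K_4 on S is monochromatic.
For a fixed S, the K_4 on S has C(4, 2) = 6 edges. P[all 6 edges red] = (1/2)^6, and likewise for blue, so P[monochromatic] = 2·(1/2)^6 = 2^{1 − 6} = 1/32.
Summing: E[X] = C(25, 4) · 2^{1 − 6} = 12650 · 1/32 = 6325/16.
Numerically: E[X] ≈ 395.312.

E[X] = C(25,4)·2^(1−C(4,2)) = 6325/16 ≈ 395.312.


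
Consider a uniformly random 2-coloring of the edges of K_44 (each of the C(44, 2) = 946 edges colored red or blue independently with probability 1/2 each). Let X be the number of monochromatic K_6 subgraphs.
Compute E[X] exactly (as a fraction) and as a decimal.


Let X = Σ_S X_S over the C(44, 6) = 7059052 subsets S of size 6, where X_S = 1 if the K_6 on S is monochromatic.
For a fixed S, the K_6 on S has C(6, 2) = 15 edges. P[all 15 edges red] = (1/2)^15, and likewise for blue, so P[monochromatic] = 2·(1/2)^15 = 2^{1 − 15} = 1/16384.
Summing: E[X] = C(44, 6) · 2^{1 − 15} = 7059052 · 1/16384 = 1764763/4096.
Numerically: E[X] ≈ 430.8503.

E[X] = C(44,6)·2^(1−C(6,2)) = 1764763/4096 ≈ 430.8503.


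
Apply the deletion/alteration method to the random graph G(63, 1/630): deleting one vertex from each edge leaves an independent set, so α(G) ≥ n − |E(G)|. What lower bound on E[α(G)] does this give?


E[|E(G)|] = C(63, 2)·p = 1953 · (1/630) = 31/10.
E[α(G)] ≥ n − E[|E(G)|] = 63 − 31/10 = 599/10.
Numerically: ≈ 59.9000.
(This is only a lower bound; the true E[α(G)] may be larger.)

E[α(G)] ≥ 599/10 ≈ 59.9000.


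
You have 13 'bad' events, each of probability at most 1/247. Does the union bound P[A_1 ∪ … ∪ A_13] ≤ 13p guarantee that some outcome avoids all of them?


Union bound: P[∪_{i=1}^{13} A_i] ≤ Σ_i P[A_i] ≤ 13·p = 13·(1/247) = 1/19.
Numerically: 1/19 ≈ 0.053.
Is 1/19 < 1? YES.
Since P[∪ A_i] ≤ 1/19 < 1, the complement has P[∩ A_i^c] ≥ 1 − 1/19 = 18/19 > 0, so some outcome avoids every A_i.

13·p = 1/19 ≈ 0.053; existence CERTIFIED by the union bound.


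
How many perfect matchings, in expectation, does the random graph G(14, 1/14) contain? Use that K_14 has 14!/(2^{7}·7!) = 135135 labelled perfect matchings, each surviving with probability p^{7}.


K_14 has 14!/(2^{7}·7!) = 135135 labelled perfect matchings.
For each such perfect matching H, let X_H = 1 if all 7 edges of H are present in G. Then P[X_H = 1] = p^{7} = (1/14)^{7} = 1/105413504.
By linearity: E[X] = Σ_H E[X_H] = 135135 · p^{7} = 135135 · 1/105413504 = 19305/15059072.
Numerically: E[X] ≈ 0.001282.

E[X] = 135135 · (1/14)^{7} = 19305/15059072 ≈ 0.001282.


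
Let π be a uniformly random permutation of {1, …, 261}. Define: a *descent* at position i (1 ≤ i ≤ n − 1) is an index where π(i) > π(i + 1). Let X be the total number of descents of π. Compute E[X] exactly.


Write X = Σ X_I over i = 1, …, 260, with X_I the indicator of one descent.
There are 260 indicators.
For each fixed i, the pair (π(i), π(i+1)) is a uniformly random ordered pair of distinct values from {1, …, 261}; by symmetry P[π(i) > π(i+1)] = 1/2.
By linearity: E[X] = 260 · (1/2) = (261 − 1) · (1/2) = 130 ≈ 130.0000.

E[X] = 130 = 130.0000.


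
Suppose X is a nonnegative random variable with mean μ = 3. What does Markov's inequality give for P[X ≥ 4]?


μ = E[X] = 3, a = 4.
Markov: P[X ≥ 4] ≤ μ/a = (3)/4 = 3/4.
Numerically: ≈ 0.7500.
(Since a = 4 > μ = 3.0000, the bound 3/4 is < 1 and informative.)

P[X ≥ 4] ≤ 3/4 ≈ 0.7500.


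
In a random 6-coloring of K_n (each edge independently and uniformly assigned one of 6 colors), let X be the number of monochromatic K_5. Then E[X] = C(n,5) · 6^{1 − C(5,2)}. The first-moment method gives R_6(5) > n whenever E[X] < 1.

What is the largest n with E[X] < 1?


We need C(n, 5) · 6^{1 − 10} < 1, i.e. C(n, 5) < 6^{10 − 1} = 10077696.
Check values of n near the boundary:
  n = 65: C(65, 5) = 8259888; 8259888 < 10077696? YES
  n = 66: C(66, 5) = 8936928; 8936928 < 10077696? YES
  n = 67: C(67, 5) = 9657648; 9657648 < 10077696? YES
  n = 68: C(68, 5) = 10424128; 10424128 < 10077696? NO
  n = 69: C(69, 5) = 11238513; 11238513 < 10077696? NO
The largest n with C(n, 5) < 10077696 is n = 67 (where E[X] = 67067/69984 ≈ 0.9583). Hence R_6(5) > 67, i.e. R_6(5) ≥ 68.

Largest n = 67; hence R_6(5) > 67.


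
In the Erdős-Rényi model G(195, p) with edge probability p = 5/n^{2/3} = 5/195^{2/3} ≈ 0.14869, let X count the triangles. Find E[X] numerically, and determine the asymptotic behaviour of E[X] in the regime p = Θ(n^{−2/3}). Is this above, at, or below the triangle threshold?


Number of potential triangles: C(195, 3) = 1216865.
Each occurs with probability p³ ≈ (0.14869)³ ≈ 3.2873110e-03.
By linearity: E[X] = C(195, 3)·p³ ≈ 1216865 · 3.2873110e-03 ≈ 4000.21368.
Since α = 2/3 < 1, p = c/n^{2/3} ≫ 1/n is above the triangle threshold p ~ 1/n. Asymptotically E[X] ~ (c³/6)·n^{3(1−α)} = (5³/6)·n^{1} → ∞; triangles are abundant w.h.p.

E[X] ≈ 4000.21368; in regime p = Θ(1/n^{2/3}) E[X] diverges (above the triangle threshold p ~ 1/n).


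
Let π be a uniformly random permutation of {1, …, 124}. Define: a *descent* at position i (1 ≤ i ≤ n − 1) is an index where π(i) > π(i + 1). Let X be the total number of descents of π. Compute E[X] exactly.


Write X = Σ X_I over i = 1, …, 123, with X_I the indicator of one descent.
There are 123 indicators.
For each fixed i, the pair (π(i), π(i+1)) is a uniformly random ordered pair of distinct values from {1, …, 124}; by symmetry P[π(i) > π(i+1)] = 1/2.
By linearity: E[X] = 123 · (1/2) = (124 − 1) · (1/2) = 123/2 ≈ 61.500.

E[X] = 123/2 = 61.500.


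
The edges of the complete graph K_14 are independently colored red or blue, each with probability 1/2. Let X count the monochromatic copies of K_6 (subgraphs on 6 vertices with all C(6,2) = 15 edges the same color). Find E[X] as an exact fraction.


Let X = Σ_S X_S over the C(14, 6) = 3003 subsets S of size 6, where X_S = 1 if the K_6 on S is monochromatic.
For a fixed S, the K_6 on S has C(6, 2) = 15 edges. P[all 15 edges red] = (1/2)^15, and likewise for blue, so P[monochromatic] = 2·(1/2)^15 = 2^{1 − 15} = 1/16384.
By linearity of expectation: E[X] = C(14, 6) · 2^{1 − 15} = 3003 · 1/16384 = 3003/16384.
Numerically: E[X] ≈ 0.18329.

E[X] = C(14,6)·2^(1−C(6,2)) = 3003/16384 ≈ 0.18329.


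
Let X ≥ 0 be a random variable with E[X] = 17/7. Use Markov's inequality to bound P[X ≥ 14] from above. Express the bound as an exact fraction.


μ = E[X] = 17/7, a = 14.
Markov: P[X ≥ 14] ≤ μ/a = (17/7)/14 = 17/98.
Numerically: ≈ 0.17347.
(Since a = 14 > μ = 2.42857, the bound 17/98 is < 1 and informative.)

P[X ≥ 14] ≤ 17/98 ≈ 0.17347.


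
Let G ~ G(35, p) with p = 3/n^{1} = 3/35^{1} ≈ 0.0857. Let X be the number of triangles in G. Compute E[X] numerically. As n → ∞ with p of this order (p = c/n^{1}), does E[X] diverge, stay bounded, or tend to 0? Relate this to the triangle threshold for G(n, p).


Number of potential triangles: C(35, 3) = 6545.
Each occurs with probability p³ ≈ (0.0857)³ ≈ 6.29738e-04.
By linearity: E[X] = C(35, 3)·p³ ≈ 6545 · 6.29738e-04 ≈ 4.122.
Here α = 1, so p = 3/n is exactly at the triangle threshold p ~ 1/n. Asymptotically E[X] → c³/6 = 3³/6 = 9/2 ≈ 4.500, a bounded constant. In this regime the triangle count is asymptotically Poisson(c³/6).

E[X] ≈ 4.122; in regime p = Θ(1/n^{1}) E[X] stays bounded (at the triangle threshold p ~ 1/n).


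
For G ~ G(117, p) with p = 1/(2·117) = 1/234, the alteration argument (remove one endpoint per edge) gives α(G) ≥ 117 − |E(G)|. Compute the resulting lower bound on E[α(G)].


E[|E(G)|] = C(117, 2)·p = 6786 · (1/234) = 29.
E[α(G)] ≥ n − E[|E(G)|] = 117 − 29 = 88.
Numerically: ≈ 88.0000.
(This is only a lower bound; the true E[α(G)] may be larger.)

E[α(G)] ≥ 88 ≈ 88.0000.


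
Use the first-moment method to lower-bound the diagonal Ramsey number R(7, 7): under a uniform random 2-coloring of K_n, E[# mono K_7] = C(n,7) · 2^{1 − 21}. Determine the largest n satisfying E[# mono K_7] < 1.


We need C(n, 7) · 2^{1 − 21} < 1, i.e. C(n, 7) < 2^{21 − 1} = 1048576.
Check values of n near the boundary:
  n = 24: C(24, 7) = 346104; 346104 < 1048576? YES
  n = 25: C(25, 7) = 480700; 480700 < 1048576? YES
  n = 26: C(26, 7) = 657800; 657800 < 1048576? YES
  n = 27: C(27, 7) = 888030; 888030 < 1048576? YES
  n = 28: C(28, 7) = 1184040; 1184040 < 1048576? NO
The largest n with C(n, 7) < 1048576 is n = 27 (where E[X] = 444015/524288 ≈ 0.846891). Hence R(7, 7) > 27, i.e. R(7, 7) ≥ 28.

Largest n = 27; hence R(7, 7) > 27.


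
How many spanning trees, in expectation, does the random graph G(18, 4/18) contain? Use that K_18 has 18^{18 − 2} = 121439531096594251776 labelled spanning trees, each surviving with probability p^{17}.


K_18 has 18^{18 − 2} = 121439531096594251776 labelled spanning trees.
For each such spanning tree H, let X_H = 1 if all 17 edges of H are present in G. Then P[X_H = 1] = p^{17} = (2/9)^{17} = 131072/16677181699666569.
By linearity: E[X] = Σ_H E[X_H] = 121439531096594251776 · p^{17} = 121439531096594251776 · 131072/16677181699666569 = 8589934592/9.
Numerically: E[X] ≈ 9.54e+08.

E[X] = 121439531096594251776 · (2/9)^{17} = 8589934592/9 ≈ 9.54e+08.


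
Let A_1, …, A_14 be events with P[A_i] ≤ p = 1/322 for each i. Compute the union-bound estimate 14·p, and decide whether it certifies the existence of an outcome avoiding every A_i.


Union bound: P[∪_{i=1}^{14} A_i] ≤ Σ_i P[A_i] ≤ 14·p = 14·(1/322) = 1/23.
Numerically: 1/23 ≈ 0.0434783.
Is 1/23 < 1? YES.
Since P[∪ A_i] ≤ 1/23 < 1, the complement has P[∩ A_i^c] ≥ 1 − 1/23 = 22/23 > 0, so some outcome avoids every A_i.

14·p = 1/23 ≈ 0.0434783; existence CERTIFIED by the union bound.


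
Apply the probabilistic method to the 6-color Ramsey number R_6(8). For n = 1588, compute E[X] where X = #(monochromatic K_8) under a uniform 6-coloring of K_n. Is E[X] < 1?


E[X] = C(1588, 8) · 6^{1 − 28} = 985402800396653769702 · 6^{−27} = 985402800396653769702/1023490369077469249536.
As a reduced fraction: E[X] = 54744600022036320539/56860576059859402752 ≈ 0.963.
Is E[X] < 1? YES.
Since E[X] < 1, there exists a 6-coloring of K_{1588} with no monochromatic K_8; hence R_6(8) > 1588.

E[X] = 54744600022036320539/56860576059859402752 ≈ 0.963; E[X] < 1, so R_6(8) > 1588.


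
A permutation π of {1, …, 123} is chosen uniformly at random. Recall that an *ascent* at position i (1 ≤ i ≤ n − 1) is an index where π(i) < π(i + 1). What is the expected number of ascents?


Write X = Σ X_I over i = 1, …, 122, with X_I the indicator of one ascent.
There are 122 indicators.
For each fixed i, the pair (π(i), π(i+1)) is a uniformly random ordered pair of distinct values from {1, …, 123}; by symmetry P[π(i) < π(i+1)] = 1/2.
By linearity: E[X] = 122 · (1/2) = (123 − 1) · (1/2) = 61 ≈ 61.000000.

E[X] = 61 = 61.000000.


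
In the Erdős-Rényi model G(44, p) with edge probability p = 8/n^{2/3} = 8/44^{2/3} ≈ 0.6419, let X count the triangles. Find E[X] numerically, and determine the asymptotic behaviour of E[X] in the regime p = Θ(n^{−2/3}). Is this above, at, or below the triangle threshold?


Number of potential triangles: C(44, 3) = 13244.
Each occurs with probability p³ ≈ (0.6419)³ ≈ 2.644628e-01.
By linearity: E[X] = C(44, 3)·p³ ≈ 13244 · 2.644628e-01 ≈ 3502.5455.
Since α = 2/3 < 1, p = c/n^{2/3} ≫ 1/n is above the triangle threshold p ~ 1/n. Asymptotically E[X] ~ (c³/6)·n^{3(1−α)} = (8³/6)·n^{1} → ∞; triangles are abundant w.h.p.

E[X] ≈ 3502.5455; in regime p = Θ(1/n^{2/3}) E[X] diverges (above the triangle threshold p ~ 1/n).


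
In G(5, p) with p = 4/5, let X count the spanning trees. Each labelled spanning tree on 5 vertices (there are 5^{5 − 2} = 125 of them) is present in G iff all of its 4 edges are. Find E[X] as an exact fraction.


K_5 has 5^{5 − 2} = 125 labelled spanning trees.
For each such spanning tree H, let X_H = 1 if all 4 edges of H are present in G. Then P[X_H = 1] = p^{4} = (4/5)^{4} = 256/625.
By linearity: E[X] = Σ_H E[X_H] = 125 · p^{4} = 125 · 256/625 = 256/5.
Numerically: E[X] ≈ 51.2.

E[X] = 125 · (4/5)^{4} = 256/5 ≈ 51.2.


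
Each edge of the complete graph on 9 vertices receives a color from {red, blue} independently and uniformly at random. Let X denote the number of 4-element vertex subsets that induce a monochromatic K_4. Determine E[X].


Let X = Σ_S X_S over the C(9, 4) = 126 subsets S of size 4, where X_S = 1 if the K_4 on S is monochromatic.
For a fixed S, the K_4 on S has C(4, 2) = 6 edges. P[all 6 edges red] = (1/2)^6, and likewise for blue, so P[monochromatic] = 2·(1/2)^6 = 2^{1 − 6} = 1/32.
By linearity of expectation: E[X] = C(9, 4) · 2^{1 − 6} = 126 · 1/32 = 63/16.
Numerically: E[X] ≈ 3.937500.

E[X] = C(9,4)·2^(1−C(4,2)) = 63/16 ≈ 3.937500.


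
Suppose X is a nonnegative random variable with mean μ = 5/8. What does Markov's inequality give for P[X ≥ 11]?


μ = E[X] = 5/8, a = 11.
Markov: P[X ≥ 11] ≤ μ/a = (5/8)/11 = 5/88.
Numerically: ≈ 0.056818.
(Since a = 11 > μ = 0.625000, the bound 5/88 is < 1 and informative.)

P[X ≥ 11] ≤ 5/88 ≈ 0.056818.


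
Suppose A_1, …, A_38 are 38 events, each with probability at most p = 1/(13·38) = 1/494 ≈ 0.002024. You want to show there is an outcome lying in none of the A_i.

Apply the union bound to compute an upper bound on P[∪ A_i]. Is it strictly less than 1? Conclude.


Union bound: P[∪_{i=1}^{38} A_i] ≤ Σ_i P[A_i] ≤ 38·p = 38·(1/494) = 1/13.
Numerically: 1/13 ≈ 0.076923.
Is 1/13 < 1? YES.
Since P[∪ A_i] ≤ 1/13 < 1, the complement has P[∩ A_i^c] ≥ 1 − 1/13 = 12/13 > 0, so some outcome avoids every A_i.

38·p = 1/13 ≈ 0.076923; existence CERTIFIED by the union bound.


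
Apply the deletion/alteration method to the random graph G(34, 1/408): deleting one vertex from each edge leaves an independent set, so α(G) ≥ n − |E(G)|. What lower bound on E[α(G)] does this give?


E[|E(G)|] = C(34, 2)·p = 561 · (1/408) = 11/8.
E[α(G)] ≥ n − E[|E(G)|] = 34 − 11/8 = 261/8.
Numerically: ≈ 32.625.
(This is only a lower bound; the true E[α(G)] may be larger.)

E[α(G)] ≥ 261/8 ≈ 32.625.


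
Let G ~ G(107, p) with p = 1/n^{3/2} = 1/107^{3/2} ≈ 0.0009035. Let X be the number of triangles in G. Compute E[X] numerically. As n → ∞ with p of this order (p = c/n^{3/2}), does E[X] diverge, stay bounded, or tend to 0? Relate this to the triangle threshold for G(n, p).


Number of potential triangles: C(107, 3) = 198485.
Each occurs with probability p³ ≈ (0.0009035)³ ≈ 7.375186e-10.
By linearity: E[X] = C(107, 3)·p³ ≈ 198485 · 7.375186e-10 ≈ 0.0001.
Since α = 3/2 > 1, p = c/n^{3/2} = o(1/n) is below the triangle threshold p ~ 1/n. Asymptotically E[X] ~ (c³/6)·n^{3(1−α)} = (1³/6)·n^{-1.5} → 0, so by Markov's inequality G has no triangles w.h.p.

E[X] ≈ 0.0001; in regime p = Θ(1/n^{3/2}) E[X] tends to 0 (below the triangle threshold p ~ 1/n).


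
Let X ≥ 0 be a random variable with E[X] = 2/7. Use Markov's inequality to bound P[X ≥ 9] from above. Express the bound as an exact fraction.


μ = E[X] = 2/7, a = 9.
Markov: P[X ≥ 9] ≤ μ/a = (2/7)/9 = 2/63.
Numerically: ≈ 0.031746.
(Since a = 9 > μ = 0.285714, the bound 2/63 is < 1 and informative.)

P[X ≥ 9] ≤ 2/63 ≈ 0.031746.


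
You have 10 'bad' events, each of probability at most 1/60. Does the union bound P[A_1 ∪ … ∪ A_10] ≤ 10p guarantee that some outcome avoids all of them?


Union bound: P[∪_{i=1}^{10} A_i] ≤ Σ_i P[A_i] ≤ 10·p = 10·(1/60) = 1/6.
Numerically: 1/6 ≈ 0.166667.
Is 1/6 < 1? YES.
Since P[∪ A_i] ≤ 1/6 < 1, the complement has P[∩ A_i^c] ≥ 1 − 1/6 = 5/6 > 0, so some outcome avoids every A_i.

10·p = 1/6 ≈ 0.166667; existence CERTIFIED by the union bound.


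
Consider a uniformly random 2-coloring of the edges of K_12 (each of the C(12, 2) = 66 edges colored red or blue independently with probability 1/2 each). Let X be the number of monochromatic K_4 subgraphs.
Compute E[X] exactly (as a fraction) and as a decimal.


Let X = Σ_S X_S over the C(12, 4) = 495 subsets S of size 4, where X_S = 1 if the K_4 on S is monochromatic.
For a fixed S, the K_4 on S has C(4, 2) = 6 edges. P[all 6 edges red] = (1/2)^6, and likewise for blue, so P[monochromatic] = 2·(1/2)^6 = 2^{1 − 6} = 1/32.
By linearity: E[X] = C(12, 4) · 2^{1 − 6} = 495 · 1/32 = 495/32.
Numerically: E[X] ≈ 15.468750.

E[X] = C(12,4)·2^(1−C(4,2)) = 495/32 ≈ 15.468750.


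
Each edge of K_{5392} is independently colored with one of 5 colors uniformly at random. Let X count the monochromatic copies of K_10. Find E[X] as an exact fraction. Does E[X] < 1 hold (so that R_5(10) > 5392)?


E[X] = C(5392, 10) · 5^{1 − 45} = 5676873040158402483252283957448 · 5^{−44} = 5676873040158402483252283957448/5684341886080801486968994140625.
As a reduced fraction: E[X] = 5676873040158402483252283957448/5684341886080801486968994140625 ≈ 0.999.
Is E[X] < 1? YES.
Since E[X] < 1, there exists a 5-coloring of K_{5392} with no monochromatic K_10; hence R_5(10) > 5392.

E[X] = 5676873040158402483252283957448/5684341886080801486968994140625 ≈ 0.999; E[X] < 1, so R_5(10) > 5392.


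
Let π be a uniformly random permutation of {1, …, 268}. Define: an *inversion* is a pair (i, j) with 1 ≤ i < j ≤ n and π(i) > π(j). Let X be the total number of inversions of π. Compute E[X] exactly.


Write X = Σ X_I over the C(268, 2) = 35778 pairs i < j, with X_I the indicator of one inversion.
There are 35778 indicators.
For each fixed pair i < j, the values π(i) and π(j) are two distinct elements of {1, …, 268} in uniformly random order; by symmetry P[π(i) > π(j)] = 1/2.
By linearity: E[X] = 35778 · (1/2) = C(268, 2) · (1/2) = 35778/2 = 17889 ≈ 17889.000.

E[X] = 17889 = 17889.000.


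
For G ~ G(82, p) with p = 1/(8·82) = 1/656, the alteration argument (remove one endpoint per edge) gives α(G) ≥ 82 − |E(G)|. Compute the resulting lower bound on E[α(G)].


E[|E(G)|] = C(82, 2)·p = 3321 · (1/656) = 81/16.
E[α(G)] ≥ n − E[|E(G)|] = 82 − 81/16 = 1231/16.
Numerically: ≈ 76.9375.
(This is only a lower bound; the true E[α(G)] may be larger.)

E[α(G)] ≥ 1231/16 ≈ 76.9375.


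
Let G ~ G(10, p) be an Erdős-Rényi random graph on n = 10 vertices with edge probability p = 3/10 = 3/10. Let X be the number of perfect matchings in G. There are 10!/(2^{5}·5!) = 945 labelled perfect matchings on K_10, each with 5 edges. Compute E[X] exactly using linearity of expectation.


K_10 has 10!/(2^{5}·5!) = 945 labelled perfect matchings.
For each such perfect matching H, let X_H = 1 if all 5 edges of H are present in G. Then P[X_H = 1] = p^{5} = (3/10)^{5} = 243/100000.
By linearity: E[X] = Σ_H E[X_H] = 945 · p^{5} = 945 · 243/100000 = 45927/20000.
Numerically: E[X] ≈ 2.29635.

E[X] = 945 · (3/10)^{5} = 45927/20000 ≈ 2.29635.


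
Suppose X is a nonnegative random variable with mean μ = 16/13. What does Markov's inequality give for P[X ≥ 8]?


μ = E[X] = 16/13, a = 8.
Markov: P[X ≥ 8] ≤ μ/a = (16/13)/8 = 2/13.
Numerically: ≈ 0.15385.
(Since a = 8 > μ = 1.23077, the bound 2/13 is < 1 and informative.)

P[X ≥ 8] ≤ 2/13 ≈ 0.15385.


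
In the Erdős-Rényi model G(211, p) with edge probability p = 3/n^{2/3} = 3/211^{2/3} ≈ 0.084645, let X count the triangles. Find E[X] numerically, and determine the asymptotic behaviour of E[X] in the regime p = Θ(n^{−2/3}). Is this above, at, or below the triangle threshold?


Number of potential triangles: C(211, 3) = 1543465.
Each occurs with probability p³ ≈ (0.084645)³ ≈ 6.0645538e-04.
By linearity: E[X] = C(211, 3)·p³ ≈ 1543465 · 6.0645538e-04 ≈ 936.04265.
Since α = 2/3 < 1, p = c/n^{2/3} ≫ 1/n is above the triangle threshold p ~ 1/n. Asymptotically E[X] ~ (c³/6)·n^{3(1−α)} = (3³/6)·n^{1} → ∞; triangles are abundant w.h.p.

E[X] ≈ 936.04265; in regime p = Θ(1/n^{2/3}) E[X] diverges (above the triangle threshold p ~ 1/n).


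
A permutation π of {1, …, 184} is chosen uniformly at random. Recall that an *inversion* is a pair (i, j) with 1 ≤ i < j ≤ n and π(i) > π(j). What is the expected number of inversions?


Write X = Σ X_I over the C(184, 2) = 16836 pairs i < j, with X_I the indicator of one inversion.
There are 16836 indicators.
For each fixed pair i < j, the values π(i) and π(j) are two distinct elements of {1, …, 184} in uniformly random order; by symmetry P[π(i) > π(j)] = 1/2.
By linearity: E[X] = 16836 · (1/2) = C(184, 2) · (1/2) = 16836/2 = 8418 ≈ 8418.0000.

E[X] = 8418 = 8418.0000.


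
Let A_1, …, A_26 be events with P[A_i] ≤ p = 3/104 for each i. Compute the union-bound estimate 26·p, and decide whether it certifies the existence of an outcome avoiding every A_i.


Union bound: P[∪_{i=1}^{26} A_i] ≤ Σ_i P[A_i] ≤ 26·p = 26·(3/104) = 3/4.
Numerically: 3/4 ≈ 0.750.
Is 3/4 < 1? YES.
Since P[∪ A_i] ≤ 3/4 < 1, the complement has P[∩ A_i^c] ≥ 1 − 3/4 = 1/4 > 0, so some outcome avoids every A_i.

26·p = 3/4 ≈ 0.750; existence CERTIFIED by the union bound.
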